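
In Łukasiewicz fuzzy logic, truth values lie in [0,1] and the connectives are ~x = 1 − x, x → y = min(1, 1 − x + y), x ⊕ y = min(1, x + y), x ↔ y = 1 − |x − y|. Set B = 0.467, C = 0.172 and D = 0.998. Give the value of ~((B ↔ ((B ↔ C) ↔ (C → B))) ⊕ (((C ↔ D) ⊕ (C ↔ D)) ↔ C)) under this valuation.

0.000

B ↔ C = 1 − |0.467 − 0.172| = 1 − 0.295 = 0.705
C → B = min(1, 1 − 0.172 + 0.467) = min(1, 1.295) = 1.000
(B ↔ C) ↔ (C → B) = 1 − |0.705 − 1.000| = 1 − 0.295 = 0.705
B ↔ ((B ↔ C) ↔ (C → B)) = 1 − |0.467 − 0.705| = 1 − 0.238 = 0.762
C ↔ D = 1 − |0.172 − 0.998| = 1 − 0.826 = 0.174
(C ↔ D) ⊕ (C ↔ D) = min(1, 0.174 + 0.174) = min(1, 0.348) = 0.348
((C ↔ D) ⊕ (C ↔ D)) ↔ C = 1 − |0.348 − 0.172| = 1 − 0.176 = 0.824
(B ↔ ((B ↔ C) ↔ (C → B))) ⊕ (((C ↔ D) ⊕ (C ↔ D)) ↔ C) = min(1, 0.762 + 0.824) = min(1, 1.586) = 1.000
~((B ↔ ((B ↔ C) ↔ (C → B))) ⊕ (((C ↔ D) ⊕ (C ↔ D)) ↔ C)) = 1 − 1.000 = 0.000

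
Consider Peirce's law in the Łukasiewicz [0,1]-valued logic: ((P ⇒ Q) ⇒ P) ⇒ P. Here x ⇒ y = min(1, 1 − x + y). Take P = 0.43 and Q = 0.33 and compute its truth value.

0.90

P ⇒ Q = min(1, 1 − 0.43 + 0.33) = min(1, 0.90) = 0.90
(P ⇒ Q) ⇒ P = min(1, 1 − 0.90 + 0.43) = min(1, 0.53) = 0.53
((P ⇒ Q) ⇒ P) ⇒ P = min(1, 1 − 0.53 + 0.43) = min(1, 0.90) = 0.90
(The value 0.90 < 1 shows this instance is not satisfied; not a Ł∞-tautology in general.)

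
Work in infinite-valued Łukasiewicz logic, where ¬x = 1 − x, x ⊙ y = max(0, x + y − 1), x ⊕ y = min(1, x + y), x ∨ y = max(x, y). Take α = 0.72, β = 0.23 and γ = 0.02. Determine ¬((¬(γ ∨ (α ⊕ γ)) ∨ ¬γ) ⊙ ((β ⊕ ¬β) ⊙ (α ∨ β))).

0.30

α ⊕ γ = min(1, 0.72 + 0.02) = min(1, 0.74) = 0.74
γ ∨ (α ⊕ γ) = max(0.02, 0.74) = 0.74
¬(γ ∨ (α ⊕ γ)) = 1 − 0.74 = 0.26
¬γ = 1 − 0.02 = 0.98
¬(γ ∨ (α ⊕ γ)) ∨ ¬γ = max(0.26, 0.98) = 0.98
¬β = 1 − 0.23 = 0.77
β ⊕ ¬β = min(1, 0.23 + 0.77) = min(1, 1.00) = 1.00
α ∨ β = max(0.72, 0.23) = 0.72
(β ⊕ ¬β) ⊙ (α ∨ β) = max(0, 1.00 + 0.72 − 1) = max(0, 0.72) = 0.72
(¬(γ ∨ (α ⊕ γ)) ∨ ¬γ) ⊙ ((β ⊕ ¬β) ⊙ (α ∨ β)) = max(0, 0.98 + 0.72 − 1) = max(0, 0.70) = 0.70
¬((¬(γ ∨ (α ⊕ γ)) ∨ ¬γ) ⊙ ((β ⊕ ¬β) ⊙ (α ∨ β))) = 1 − 0.70 = 0.30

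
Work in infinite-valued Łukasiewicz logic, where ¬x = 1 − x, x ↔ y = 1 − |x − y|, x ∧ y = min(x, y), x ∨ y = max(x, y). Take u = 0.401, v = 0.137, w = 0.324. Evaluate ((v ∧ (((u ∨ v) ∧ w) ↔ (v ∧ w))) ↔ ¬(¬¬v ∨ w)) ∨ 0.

0.461

u ∨ v = max(0.401, 0.137) = 0.401
(u ∨ v) ∧ w = min(0.401, 0.324) = 0.324
v ∧ w = min(0.137, 0.324) = 0.137
((u ∨ v) ∧ w) ↔ (v ∧ w) = 1 − |0.324 − 0.137| = 1 − 0.187 = 0.813
v ∧ (((u ∨ v) ∧ w) ↔ (v ∧ w)) = min(0.137, 0.813) = 0.137
¬v = 1 − 0.137 = 0.863
¬¬v = 1 − 0.863 = 0.137
¬¬v ∨ w = max(0.137, 0.324) = 0.324
¬(¬¬v ∨ w) = 1 − 0.324 = 0.676
(v ∧ (((u ∨ v) ∧ w) ↔ (v ∧ w))) ↔ ¬(¬¬v ∨ w) = 1 − |0.137 − 0.676| = 1 − 0.539 = 0.461
((v ∧ (((u ∨ v) ∧ w) ↔ (v ∧ w))) ↔ ¬(¬¬v ∨ w)) ∨ 0 = max(0.461, 0.000) = 0.461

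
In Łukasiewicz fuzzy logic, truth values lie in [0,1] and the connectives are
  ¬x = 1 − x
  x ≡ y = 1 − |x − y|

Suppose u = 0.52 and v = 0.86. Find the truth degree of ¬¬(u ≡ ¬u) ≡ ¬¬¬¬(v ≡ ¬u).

0.66

¬u = 1 − 0.52 = 0.48
u ≡ ¬u = 1 − |0.52 − 0.48| = 1 − 0.04 = 0.96
¬(u ≡ ¬u) = 1 − 0.96 = 0.04
¬¬(u ≡ ¬u) = 1 − 0.04 = 0.96
v ≡ ¬u = 1 − |0.86 − 0.48| = 1 − 0.38 = 0.62
¬(v ≡ ¬u) = 1 − 0.62 = 0.38
¬¬(v ≡ ¬u) = 1 − 0.38 = 0.62
¬¬¬(v ≡ ¬u) = 1 − 0.62 = 0.38
¬¬¬¬(v ≡ ¬u) = 1 − 0.38 = 0.62
¬¬(u ≡ ¬u) ≡ ¬¬¬¬(v ≡ ¬u) = 1 − |0.96 − 0.62| = 1 − 0.34 = 0.66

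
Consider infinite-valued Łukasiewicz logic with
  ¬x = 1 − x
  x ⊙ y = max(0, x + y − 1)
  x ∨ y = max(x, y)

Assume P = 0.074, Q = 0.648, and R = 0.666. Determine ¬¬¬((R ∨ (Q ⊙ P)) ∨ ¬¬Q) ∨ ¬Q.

Q ⊙ P = max(0, 0.648 + 0.074 − 1) = max(0, -0.278) = 0.000
R ∨ (Q ⊙ P) = max(0.666, 0.000) = 0.666
¬Q = 1 − 0.648 = 0.352
¬¬Q = 1 − 0.352 = 0.648
(R ∨ (Q ⊙ P)) ∨ ¬¬Q = max(0.666, 0.648) = 0.666
¬((R ∨ (Q ⊙ P)) ∨ ¬¬Q) = 1 − 0.666 = 0.334
¬¬((R ∨ (Q ⊙ P)) ∨ ¬¬Q) = 1 − 0.334 = 0.666
¬¬¬((R ∨ (Q ⊙ P)) ∨ ¬¬Q) = 1 − 0.666 = 0.334
¬¬¬((R ∨ (Q ⊙ P)) ∨ ¬¬Q) ∨ ¬Q = max(0.334, 0.352) = 0.352

0.352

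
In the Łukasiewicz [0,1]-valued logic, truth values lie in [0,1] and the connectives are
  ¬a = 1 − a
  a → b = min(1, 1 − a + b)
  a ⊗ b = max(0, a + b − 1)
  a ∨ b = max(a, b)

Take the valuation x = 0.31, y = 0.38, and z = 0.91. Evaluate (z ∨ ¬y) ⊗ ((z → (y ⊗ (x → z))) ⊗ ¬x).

¬y = 1 − 0.38 = 0.62
z ∨ ¬y = max(0.91, 0.62) = 0.91
x → z = min(1, 1 − 0.31 + 0.91) = min(1, 1.60) = 1.00
y ⊗ (x → z) = max(0, 0.38 + 1.00 − 1) = max(0, 0.38) = 0.38
z → (y ⊗ (x → z)) = min(1, 1 − 0.91 + 0.38) = min(1, 0.47) = 0.47
¬x = 1 − 0.31 = 0.69
(z → (y ⊗ (x → z))) ⊗ ¬x = max(0, 0.47 + 0.69 − 1) = max(0, 0.16) = 0.16
(z ∨ ¬y) ⊗ ((z → (y ⊗ (x → z))) ⊗ ¬x) = max(0, 0.91 + 0.16 − 1) = max(0, 0.07) = 0.07

0.07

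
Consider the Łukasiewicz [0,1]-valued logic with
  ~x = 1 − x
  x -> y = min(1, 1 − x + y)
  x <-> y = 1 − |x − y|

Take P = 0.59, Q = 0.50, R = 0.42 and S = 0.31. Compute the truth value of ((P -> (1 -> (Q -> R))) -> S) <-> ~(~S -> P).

Q -> R = min(1, 1 − 0.50 + 0.42) = min(1, 0.92) = 0.92
1 -> (Q -> R) = min(1, 1 − 1.00 + 0.92) = min(1, 0.92) = 0.92
P -> (1 -> (Q -> R)) = min(1, 1 − 0.59 + 0.92) = min(1, 1.33) = 1.00
(P -> (1 -> (Q -> R))) -> S = min(1, 1 − 1.00 + 0.31) = min(1, 0.31) = 0.31
~S = 1 − 0.31 = 0.69
~S -> P = min(1, 1 − 0.69 + 0.59) = min(1, 0.90) = 0.90
~(~S -> P) = 1 − 0.90 = 0.10
((P -> (1 -> (Q -> R))) -> S) <-> ~(~S -> P) = 1 − |0.31 − 0.10| = 1 − 0.21 = 0.79

0.79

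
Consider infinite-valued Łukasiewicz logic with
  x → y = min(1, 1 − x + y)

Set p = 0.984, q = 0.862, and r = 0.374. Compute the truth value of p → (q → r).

q → r = min(1, 1 − 0.862 + 0.374) = min(1, 0.512) = 0.512
p → (q → r) = min(1, 1 − 0.984 + 0.512) = min(1, 0.528) = 0.528

0.528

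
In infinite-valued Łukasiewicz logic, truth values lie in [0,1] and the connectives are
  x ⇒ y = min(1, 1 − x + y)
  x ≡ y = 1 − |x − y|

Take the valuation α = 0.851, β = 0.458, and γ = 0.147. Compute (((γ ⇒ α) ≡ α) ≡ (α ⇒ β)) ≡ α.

γ ⇒ α = min(1, 1 − 0.147 + 0.851) = min(1, 1.704) = 1.000
(γ ⇒ α) ≡ α = 1 − |1.000 − 0.851| = 1 − 0.149 = 0.851
α ⇒ β = min(1, 1 − 0.851 + 0.458) = min(1, 0.607) = 0.607
((γ ⇒ α) ≡ α) ≡ (α ⇒ β) = 1 − |0.851 − 0.607| = 1 − 0.244 = 0.756
(((γ ⇒ α) ≡ α) ≡ (α ⇒ β)) ≡ α = 1 − |0.756 − 0.851| = 1 − 0.095 = 0.905

0.905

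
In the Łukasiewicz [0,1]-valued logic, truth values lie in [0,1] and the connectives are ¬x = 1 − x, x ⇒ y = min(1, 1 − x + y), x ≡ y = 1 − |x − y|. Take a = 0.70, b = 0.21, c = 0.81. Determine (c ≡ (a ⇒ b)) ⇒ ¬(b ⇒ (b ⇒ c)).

0.30

a ⇒ b = min(1, 1 − 0.70 + 0.21) = min(1, 0.51) = 0.51
c ≡ (a ⇒ b) = 1 − |0.81 − 0.51| = 1 − 0.30 = 0.70
b ⇒ c = min(1, 1 − 0.21 + 0.81) = min(1, 1.60) = 1.00
b ⇒ (b ⇒ c) = min(1, 1 − 0.21 + 1.00) = min(1, 1.79) = 1.00
¬(b ⇒ (b ⇒ c)) = 1 − 1.00 = 0.00
(c ≡ (a ⇒ b)) ⇒ ¬(b ⇒ (b ⇒ c)) = min(1, 1 − 0.70 + 0.00) = min(1, 0.30) = 0.30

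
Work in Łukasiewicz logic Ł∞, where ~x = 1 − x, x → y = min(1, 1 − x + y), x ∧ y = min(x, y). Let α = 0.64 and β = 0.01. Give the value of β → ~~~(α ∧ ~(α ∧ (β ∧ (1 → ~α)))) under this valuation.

1.00

~α = 1 − 0.64 = 0.36
1 → ~α = min(1, 1 − 1.00 + 0.36) = min(1, 0.36) = 0.36
β ∧ (1 → ~α) = min(0.01, 0.36) = 0.01
α ∧ (β ∧ (1 → ~α)) = min(0.64, 0.01) = 0.01
~(α ∧ (β ∧ (1 → ~α))) = 1 − 0.01 = 0.99
α ∧ ~(α ∧ (β ∧ (1 → ~α))) = min(0.64, 0.99) = 0.64
~(α ∧ ~(α ∧ (β ∧ (1 → ~α)))) = 1 − 0.64 = 0.36
~~(α ∧ ~(α ∧ (β ∧ (1 → ~α)))) = 1 − 0.36 = 0.64
~~~(α ∧ ~(α ∧ (β ∧ (1 → ~α)))) = 1 − 0.64 = 0.36
β → ~~~(α ∧ ~(α ∧ (β ∧ (1 → ~α)))) = min(1, 1 − 0.01 + 0.36) = min(1, 1.35) = 1.00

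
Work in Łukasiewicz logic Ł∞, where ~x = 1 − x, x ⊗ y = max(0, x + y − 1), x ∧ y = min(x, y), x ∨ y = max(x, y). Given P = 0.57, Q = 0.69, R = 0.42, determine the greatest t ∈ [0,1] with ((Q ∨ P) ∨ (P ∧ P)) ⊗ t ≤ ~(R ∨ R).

0.89

Q ∨ P = max(0.69, 0.57) = 0.69
P ∧ P = min(0.57, 0.57) = 0.57
(Q ∨ P) ∨ (P ∧ P) = max(0.69, 0.57) = 0.69
So the left factor is (Q ∨ P) ∨ (P ∧ P) = 0.69.
R ∨ R = max(0.42, 0.42) = 0.42
~(R ∨ R) = 1 − 0.42 = 0.58
So the right-hand bound is ~(R ∨ R) = 0.58.
The residuum of the Łukasiewicz t-norm gives the supremum: min(1, 1 − 0.69 + 0.58).
1 − 0.69 + 0.58 = 0.89, so t = min(1, 0.89) = 0.89.
Check: 0.69 ⊗ 0.89 = max(0, 0.58) = 0.58 ≤ 0.58.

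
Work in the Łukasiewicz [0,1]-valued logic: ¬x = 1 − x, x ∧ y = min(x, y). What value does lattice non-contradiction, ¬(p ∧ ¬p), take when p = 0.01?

0.99

¬p = 1 − 0.01 = 0.99
p ∧ ¬p = min(0.01, 0.99) = 0.01
¬(p ∧ ¬p) = 1 − 0.01 = 0.99
(The value 0.99 < 1 shows this instance is not satisfied; not a Ł∞-tautology — its value is 1 − min(a, 1−a).)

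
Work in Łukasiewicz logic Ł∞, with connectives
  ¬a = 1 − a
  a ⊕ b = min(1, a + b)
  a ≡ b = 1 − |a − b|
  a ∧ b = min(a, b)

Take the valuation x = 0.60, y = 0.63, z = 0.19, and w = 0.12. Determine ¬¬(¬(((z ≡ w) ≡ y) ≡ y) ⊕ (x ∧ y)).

z ≡ w = 1 − |0.19 − 0.12| = 1 − 0.07 = 0.93
(z ≡ w) ≡ y = 1 − |0.93 − 0.63| = 1 − 0.30 = 0.70
((z ≡ w) ≡ y) ≡ y = 1 − |0.70 − 0.63| = 1 − 0.07 = 0.93
¬(((z ≡ w) ≡ y) ≡ y) = 1 − 0.93 = 0.07
x ∧ y = min(0.60, 0.63) = 0.60
¬(((z ≡ w) ≡ y) ≡ y) ⊕ (x ∧ y) = min(1, 0.07 + 0.60) = min(1, 0.67) = 0.67
¬(¬(((z ≡ w) ≡ y) ≡ y) ⊕ (x ∧ y)) = 1 − 0.67 = 0.33
¬¬(¬(((z ≡ w) ≡ y) ≡ y) ⊕ (x ∧ y)) = 1 − 0.33 = 0.67

0.67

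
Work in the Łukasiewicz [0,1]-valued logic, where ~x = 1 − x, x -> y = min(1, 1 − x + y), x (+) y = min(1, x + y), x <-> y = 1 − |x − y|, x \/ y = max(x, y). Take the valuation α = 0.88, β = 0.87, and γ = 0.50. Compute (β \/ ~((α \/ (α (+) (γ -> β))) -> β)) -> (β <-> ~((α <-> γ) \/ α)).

γ -> β = min(1, 1 − 0.50 + 0.87) = min(1, 1.37) = 1.00
α (+) (γ -> β) = min(1, 0.88 + 1.00) = min(1, 1.88) = 1.00
α \/ (α (+) (γ -> β)) = max(0.88, 1.00) = 1.00
(α \/ (α (+) (γ -> β))) -> β = min(1, 1 − 1.00 + 0.87) = min(1, 0.87) = 0.87
~((α \/ (α (+) (γ -> β))) -> β) = 1 − 0.87 = 0.13
β \/ ~((α \/ (α (+) (γ -> β))) -> β) = max(0.87, 0.13) = 0.87
α <-> γ = 1 − |0.88 − 0.50| = 1 − 0.38 = 0.62
(α <-> γ) \/ α = max(0.62, 0.88) = 0.88
~((α <-> γ) \/ α) = 1 − 0.88 = 0.12
β <-> ~((α <-> γ) \/ α) = 1 − |0.87 − 0.12| = 1 − 0.75 = 0.25
(β \/ ~((α \/ (α (+) (γ -> β))) -> β)) -> (β <-> ~((α <-> γ) \/ α)) = min(1, 1 − 0.87 + 0.25) = min(1, 0.38) = 0.38

0.38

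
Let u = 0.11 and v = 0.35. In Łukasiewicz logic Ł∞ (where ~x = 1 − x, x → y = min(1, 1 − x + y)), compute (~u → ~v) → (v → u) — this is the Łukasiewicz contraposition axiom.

1.00

~u = 1 − 0.11 = 0.89
~v = 1 − 0.35 = 0.65
~u → ~v = min(1, 1 − 0.89 + 0.65) = min(1, 0.76) = 0.76
v → u = min(1, 1 − 0.35 + 0.11) = min(1, 0.76) = 0.76
(~u → ~v) → (v → u) = min(1, 1 − 0.76 + 0.76) = min(1, 1.00) = 1.00
(As expected: an axiom of Ł∞, always 1.)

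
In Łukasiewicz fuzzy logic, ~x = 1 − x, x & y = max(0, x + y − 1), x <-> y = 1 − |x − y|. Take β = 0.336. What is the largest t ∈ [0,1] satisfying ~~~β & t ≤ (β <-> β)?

1.000

~β = 1 − 0.336 = 0.664
~~β = 1 − 0.664 = 0.336
~~~β = 1 − 0.336 = 0.664
So the left factor is ~~~β = 0.664.
β <-> β = 1 − |0.336 − 0.336| = 1 − 0.000 = 1.000
So the right-hand bound is β <-> β = 1.000.
The residuum of the Łukasiewicz t-norm gives the supremum: min(1, 1 − 0.664 + 1.000).
1 − 0.664 + 1.000 = 1.336, so t = min(1, 1.336) = 1.000.
Check: 0.664 & 1.000 = max(0, 0.664) = 0.664 ≤ 1.000.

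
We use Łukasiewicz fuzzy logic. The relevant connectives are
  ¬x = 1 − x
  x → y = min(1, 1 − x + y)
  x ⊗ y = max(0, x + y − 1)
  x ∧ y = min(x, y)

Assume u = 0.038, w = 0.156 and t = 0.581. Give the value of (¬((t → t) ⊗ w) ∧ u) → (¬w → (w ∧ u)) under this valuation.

1.000

t → t = min(1, 1 − 0.581 + 0.581) = min(1, 1.000) = 1.000
(t → t) ⊗ w = max(0, 1.000 + 0.156 − 1) = max(0, 0.156) = 0.156
¬((t → t) ⊗ w) = 1 − 0.156 = 0.844
¬((t → t) ⊗ w) ∧ u = min(0.844, 0.038) = 0.038
¬w = 1 − 0.156 = 0.844
w ∧ u = min(0.156, 0.038) = 0.038
¬w → (w ∧ u) = min(1, 1 − 0.844 + 0.038) = min(1, 0.194) = 0.194
(¬((t → t) ⊗ w) ∧ u) → (¬w → (w ∧ u)) = min(1, 1 − 0.038 + 0.194) = min(1, 1.156) = 1.000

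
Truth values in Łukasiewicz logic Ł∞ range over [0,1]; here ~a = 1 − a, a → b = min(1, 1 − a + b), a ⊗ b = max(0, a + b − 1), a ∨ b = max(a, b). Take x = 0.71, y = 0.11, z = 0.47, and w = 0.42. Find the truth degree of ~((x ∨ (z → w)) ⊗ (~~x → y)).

0.65

z → w = min(1, 1 − 0.47 + 0.42) = min(1, 0.95) = 0.95
x ∨ (z → w) = max(0.71, 0.95) = 0.95
~x = 1 − 0.71 = 0.29
~~x = 1 − 0.29 = 0.71
~~x → y = min(1, 1 − 0.71 + 0.11) = min(1, 0.40) = 0.40
(x ∨ (z → w)) ⊗ (~~x → y) = max(0, 0.95 + 0.40 − 1) = max(0, 0.35) = 0.35
~((x ∨ (z → w)) ⊗ (~~x → y)) = 1 − 0.35 = 0.65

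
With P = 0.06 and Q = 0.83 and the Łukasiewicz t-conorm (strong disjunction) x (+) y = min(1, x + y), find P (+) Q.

P (+) Q = min(1, 0.06 + 0.83) = min(1, 0.89) = 0.89
For comparison, the Gödel t-conorm max(x, y) would give 0.83.

0.89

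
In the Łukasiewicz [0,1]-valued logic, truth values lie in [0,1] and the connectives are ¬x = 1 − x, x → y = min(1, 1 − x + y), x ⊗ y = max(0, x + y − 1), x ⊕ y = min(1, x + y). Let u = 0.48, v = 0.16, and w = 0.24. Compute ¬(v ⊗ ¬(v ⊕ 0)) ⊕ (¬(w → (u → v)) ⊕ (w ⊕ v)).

1.00

v ⊕ 0 = min(1, 0.16 + 0.00) = min(1, 0.16) = 0.16
¬(v ⊕ 0) = 1 − 0.16 = 0.84
v ⊗ ¬(v ⊕ 0) = max(0, 0.16 + 0.84 − 1) = max(0, 0.00) = 0.00
¬(v ⊗ ¬(v ⊕ 0)) = 1 − 0.00 = 1.00
u → v = min(1, 1 − 0.48 + 0.16) = min(1, 0.68) = 0.68
w → (u → v) = min(1, 1 − 0.24 + 0.68) = min(1, 1.44) = 1.00
¬(w → (u → v)) = 1 − 1.00 = 0.00
w ⊕ v = min(1, 0.24 + 0.16) = min(1, 0.40) = 0.40
¬(w → (u → v)) ⊕ (w ⊕ v) = min(1, 0.00 + 0.40) = min(1, 0.40) = 0.40
¬(v ⊗ ¬(v ⊕ 0)) ⊕ (¬(w → (u → v)) ⊕ (w ⊕ v)) = min(1, 1.00 + 0.40) = min(1, 1.40) = 1.00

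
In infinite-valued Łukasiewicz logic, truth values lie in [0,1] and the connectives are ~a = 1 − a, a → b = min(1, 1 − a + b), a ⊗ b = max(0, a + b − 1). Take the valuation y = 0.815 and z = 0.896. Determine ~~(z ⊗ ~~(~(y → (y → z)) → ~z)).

y → z = min(1, 1 − 0.815 + 0.896) = min(1, 1.081) = 1.000
y → (y → z) = min(1, 1 − 0.815 + 1.000) = min(1, 1.185) = 1.000
~(y → (y → z)) = 1 − 1.000 = 0.000
~z = 1 − 0.896 = 0.104
~(y → (y → z)) → ~z = min(1, 1 − 0.000 + 0.104) = min(1, 1.104) = 1.000
~(~(y → (y → z)) → ~z) = 1 − 1.000 = 0.000
~~(~(y → (y → z)) → ~z) = 1 − 0.000 = 1.000
z ⊗ ~~(~(y → (y → z)) → ~z) = max(0, 0.896 + 1.000 − 1) = max(0, 0.896) = 0.896
~(z ⊗ ~~(~(y → (y → z)) → ~z)) = 1 − 0.896 = 0.104
~~(z ⊗ ~~(~(y → (y → z)) → ~z)) = 1 − 0.104 = 0.896

0.896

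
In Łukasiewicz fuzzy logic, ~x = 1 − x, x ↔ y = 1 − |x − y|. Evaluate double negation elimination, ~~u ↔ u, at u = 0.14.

~u = 1 − 0.14 = 0.86
~~u = 1 − 0.86 = 0.14
~~u ↔ u = 1 − |0.14 − 0.14| = 1 − 0.00 = 1.00
(As expected: always 1 in Ł∞ since negation is involutive.)

1.00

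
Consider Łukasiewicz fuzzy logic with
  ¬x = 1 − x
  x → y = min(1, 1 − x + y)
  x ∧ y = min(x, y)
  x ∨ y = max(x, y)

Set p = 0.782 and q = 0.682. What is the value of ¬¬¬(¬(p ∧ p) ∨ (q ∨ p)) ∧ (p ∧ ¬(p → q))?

p ∧ p = min(0.782, 0.782) = 0.782
¬(p ∧ p) = 1 − 0.782 = 0.218
q ∨ p = max(0.682, 0.782) = 0.782
¬(p ∧ p) ∨ (q ∨ p) = max(0.218, 0.782) = 0.782
¬(¬(p ∧ p) ∨ (q ∨ p)) = 1 − 0.782 = 0.218
¬¬(¬(p ∧ p) ∨ (q ∨ p)) = 1 − 0.218 = 0.782
¬¬¬(¬(p ∧ p) ∨ (q ∨ p)) = 1 − 0.782 = 0.218
p → q = min(1, 1 − 0.782 + 0.682) = min(1, 0.900) = 0.900
¬(p → q) = 1 − 0.900 = 0.100
p ∧ ¬(p → q) = min(0.782, 0.100) = 0.100
¬¬¬(¬(p ∧ p) ∨ (q ∨ p)) ∧ (p ∧ ¬(p → q)) = min(0.218, 0.100) = 0.100

0.100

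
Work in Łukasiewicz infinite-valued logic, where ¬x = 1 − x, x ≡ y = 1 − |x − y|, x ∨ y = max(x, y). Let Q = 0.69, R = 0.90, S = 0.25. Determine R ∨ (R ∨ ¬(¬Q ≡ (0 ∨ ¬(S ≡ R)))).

0.90

¬Q = 1 − 0.69 = 0.31
S ≡ R = 1 − |0.25 − 0.90| = 1 − 0.65 = 0.35
¬(S ≡ R) = 1 − 0.35 = 0.65
0 ∨ ¬(S ≡ R) = max(0.00, 0.65) = 0.65
¬Q ≡ (0 ∨ ¬(S ≡ R)) = 1 − |0.31 − 0.65| = 1 − 0.34 = 0.66
¬(¬Q ≡ (0 ∨ ¬(S ≡ R))) = 1 − 0.66 = 0.34
R ∨ ¬(¬Q ≡ (0 ∨ ¬(S ≡ R))) = max(0.90, 0.34) = 0.90
R ∨ (R ∨ ¬(¬Q ≡ (0 ∨ ¬(S ≡ R)))) = max(0.90, 0.90) = 0.90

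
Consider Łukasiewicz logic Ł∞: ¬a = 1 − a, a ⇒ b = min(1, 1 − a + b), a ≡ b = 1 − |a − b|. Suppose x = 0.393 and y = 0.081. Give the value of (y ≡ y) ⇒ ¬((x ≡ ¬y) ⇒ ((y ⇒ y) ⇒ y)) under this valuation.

0.393

y ≡ y = 1 − |0.081 − 0.081| = 1 − 0.000 = 1.000
¬y = 1 − 0.081 = 0.919
x ≡ ¬y = 1 − |0.393 − 0.919| = 1 − 0.526 = 0.474
y ⇒ y = min(1, 1 − 0.081 + 0.081) = min(1, 1.000) = 1.000
(y ⇒ y) ⇒ y = min(1, 1 − 1.000 + 0.081) = min(1, 0.081) = 0.081
(x ≡ ¬y) ⇒ ((y ⇒ y) ⇒ y) = min(1, 1 − 0.474 + 0.081) = min(1, 0.607) = 0.607
¬((x ≡ ¬y) ⇒ ((y ⇒ y) ⇒ y)) = 1 − 0.607 = 0.393
(y ≡ y) ⇒ ¬((x ≡ ¬y) ⇒ ((y ⇒ y) ⇒ y)) = min(1, 1 − 1.000 + 0.393) = min(1, 0.393) = 0.393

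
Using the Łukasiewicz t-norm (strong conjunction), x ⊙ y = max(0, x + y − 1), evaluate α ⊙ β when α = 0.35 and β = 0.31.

α ⊙ β = max(0, 0.35 + 0.31 − 1) = max(0, -0.34) = 0.00
For comparison, the Gödel (minimum) t-norm min(x, y) would give 0.31.

0.00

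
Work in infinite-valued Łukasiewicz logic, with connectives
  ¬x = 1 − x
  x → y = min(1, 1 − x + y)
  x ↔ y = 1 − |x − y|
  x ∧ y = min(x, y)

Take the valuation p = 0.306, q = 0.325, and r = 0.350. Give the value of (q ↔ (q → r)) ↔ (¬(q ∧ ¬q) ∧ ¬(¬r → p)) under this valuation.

0.981

q → r = min(1, 1 − 0.325 + 0.350) = min(1, 1.025) = 1.000
q ↔ (q → r) = 1 − |0.325 − 1.000| = 1 − 0.675 = 0.325
¬q = 1 − 0.325 = 0.675
q ∧ ¬q = min(0.325, 0.675) = 0.325
¬(q ∧ ¬q) = 1 − 0.325 = 0.675
¬r = 1 − 0.350 = 0.650
¬r → p = min(1, 1 − 0.650 + 0.306) = min(1, 0.656) = 0.656
¬(¬r → p) = 1 − 0.656 = 0.344
¬(q ∧ ¬q) ∧ ¬(¬r → p) = min(0.675, 0.344) = 0.344
(q ↔ (q → r)) ↔ (¬(q ∧ ¬q) ∧ ¬(¬r → p)) = 1 − |0.325 − 0.344| = 1 − 0.019 = 0.981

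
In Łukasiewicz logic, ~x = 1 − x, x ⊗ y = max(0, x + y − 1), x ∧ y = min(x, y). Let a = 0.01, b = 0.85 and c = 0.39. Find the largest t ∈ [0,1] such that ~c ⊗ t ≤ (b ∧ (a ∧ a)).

0.40

~c = 1 − 0.39 = 0.61
So the left factor is ~c = 0.61.
a ∧ a = min(0.01, 0.01) = 0.01
b ∧ (a ∧ a) = min(0.85, 0.01) = 0.01
So the right-hand bound is b ∧ (a ∧ a) = 0.01.
The residuum of the Łukasiewicz t-norm gives the supremum: min(1, 1 − 0.61 + 0.01).
1 − 0.61 + 0.01 = 0.40, so t = min(1, 0.40) = 0.40.
Check: 0.61 ⊗ 0.40 = max(0, 0.01) = 0.01 ≤ 0.01.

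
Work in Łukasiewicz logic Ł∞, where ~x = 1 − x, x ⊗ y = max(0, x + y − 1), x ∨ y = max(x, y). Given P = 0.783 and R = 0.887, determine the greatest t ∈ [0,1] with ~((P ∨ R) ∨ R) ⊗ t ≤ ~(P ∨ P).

P ∨ R = max(0.783, 0.887) = 0.887
(P ∨ R) ∨ R = max(0.887, 0.887) = 0.887
~((P ∨ R) ∨ R) = 1 − 0.887 = 0.113
So the left factor is ~((P ∨ R) ∨ R) = 0.113.
P ∨ P = max(0.783, 0.783) = 0.783
~(P ∨ P) = 1 − 0.783 = 0.217
So the right-hand bound is ~(P ∨ P) = 0.217.
The residuum of the Łukasiewicz t-norm gives the supremum: min(1, 1 − 0.113 + 0.217).
1 − 0.113 + 0.217 = 1.104, so t = min(1, 1.104) = 1.000.
Check: 0.113 ⊗ 1.000 = max(0, 0.113) = 0.113 ≤ 0.217.

1.000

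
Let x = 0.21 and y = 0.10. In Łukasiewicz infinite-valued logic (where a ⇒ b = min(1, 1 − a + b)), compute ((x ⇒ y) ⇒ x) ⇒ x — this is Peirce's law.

0.89

x ⇒ y = min(1, 1 − 0.21 + 0.10) = min(1, 0.89) = 0.89
(x ⇒ y) ⇒ x = min(1, 1 − 0.89 + 0.21) = min(1, 0.32) = 0.32
((x ⇒ y) ⇒ x) ⇒ x = min(1, 1 − 0.32 + 0.21) = min(1, 0.89) = 0.89
(The value 0.89 < 1 shows this instance is not satisfied; not a Ł∞-tautology in general.)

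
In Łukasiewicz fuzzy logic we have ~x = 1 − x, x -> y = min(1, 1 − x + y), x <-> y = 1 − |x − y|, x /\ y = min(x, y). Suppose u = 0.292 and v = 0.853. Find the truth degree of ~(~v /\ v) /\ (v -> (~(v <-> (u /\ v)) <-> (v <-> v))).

~v = 1 − 0.853 = 0.147
~v /\ v = min(0.147, 0.853) = 0.147
~(~v /\ v) = 1 − 0.147 = 0.853
u /\ v = min(0.292, 0.853) = 0.292
v <-> (u /\ v) = 1 − |0.853 − 0.292| = 1 − 0.561 = 0.439
~(v <-> (u /\ v)) = 1 − 0.439 = 0.561
v <-> v = 1 − |0.853 − 0.853| = 1 − 0.000 = 1.000
~(v <-> (u /\ v)) <-> (v <-> v) = 1 − |0.561 − 1.000| = 1 − 0.439 = 0.561
v -> (~(v <-> (u /\ v)) <-> (v <-> v)) = min(1, 1 − 0.853 + 0.561) = min(1, 0.708) = 0.708
~(~v /\ v) /\ (v -> (~(v <-> (u /\ v)) <-> (v <-> v))) = min(0.853, 0.708) = 0.708

0.708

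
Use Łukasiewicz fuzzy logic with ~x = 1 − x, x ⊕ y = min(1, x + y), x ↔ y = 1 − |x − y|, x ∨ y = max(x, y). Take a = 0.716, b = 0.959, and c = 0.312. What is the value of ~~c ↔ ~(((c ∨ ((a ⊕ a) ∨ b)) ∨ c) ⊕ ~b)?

0.688

~c = 1 − 0.312 = 0.688
~~c = 1 − 0.688 = 0.312
a ⊕ a = min(1, 0.716 + 0.716) = min(1, 1.432) = 1.000
(a ⊕ a) ∨ b = max(1.000, 0.959) = 1.000
c ∨ ((a ⊕ a) ∨ b) = max(0.312, 1.000) = 1.000
(c ∨ ((a ⊕ a) ∨ b)) ∨ c = max(1.000, 0.312) = 1.000
~b = 1 − 0.959 = 0.041
((c ∨ ((a ⊕ a) ∨ b)) ∨ c) ⊕ ~b = min(1, 1.000 + 0.041) = min(1, 1.041) = 1.000
~(((c ∨ ((a ⊕ a) ∨ b)) ∨ c) ⊕ ~b) = 1 − 1.000 = 0.000
~~c ↔ ~(((c ∨ ((a ⊕ a) ∨ b)) ∨ c) ⊕ ~b) = 1 − |0.312 − 0.000| = 1 − 0.312 = 0.688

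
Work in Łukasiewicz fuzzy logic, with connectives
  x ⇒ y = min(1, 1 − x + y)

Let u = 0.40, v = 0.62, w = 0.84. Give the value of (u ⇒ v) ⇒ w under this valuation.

0.84

u ⇒ v = min(1, 1 − 0.40 + 0.62) = min(1, 1.22) = 1.00
(u ⇒ v) ⇒ w = min(1, 1 − 1.00 + 0.84) = min(1, 0.84) = 0.84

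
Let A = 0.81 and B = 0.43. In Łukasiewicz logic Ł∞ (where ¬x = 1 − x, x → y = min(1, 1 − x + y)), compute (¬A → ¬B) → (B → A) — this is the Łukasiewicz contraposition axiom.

¬A = 1 − 0.81 = 0.19
¬B = 1 − 0.43 = 0.57
¬A → ¬B = min(1, 1 − 0.19 + 0.57) = min(1, 1.38) = 1.00
B → A = min(1, 1 − 0.43 + 0.81) = min(1, 1.38) = 1.00
(¬A → ¬B) → (B → A) = min(1, 1 − 1.00 + 1.00) = min(1, 1.00) = 1.00
(As expected: an axiom of Ł∞, always 1.)

1.00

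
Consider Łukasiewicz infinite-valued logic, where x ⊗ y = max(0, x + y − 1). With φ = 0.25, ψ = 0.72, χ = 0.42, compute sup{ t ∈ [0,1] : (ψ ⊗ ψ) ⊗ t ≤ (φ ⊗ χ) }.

ψ ⊗ ψ = max(0, 0.72 + 0.72 − 1) = max(0, 0.44) = 0.44
So the left factor is ψ ⊗ ψ = 0.44.
φ ⊗ χ = max(0, 0.25 + 0.42 − 1) = max(0, -0.33) = 0.00
So the right-hand bound is φ ⊗ χ = 0.00.
The residuum of the Łukasiewicz t-norm gives the supremum: min(1, 1 − 0.44 + 0.00).
1 − 0.44 + 0.00 = 0.56, so t = min(1, 0.56) = 0.56.
Check: 0.44 ⊗ 0.56 = max(0, 0.00) = 0.00 ≤ 0.00.

0.56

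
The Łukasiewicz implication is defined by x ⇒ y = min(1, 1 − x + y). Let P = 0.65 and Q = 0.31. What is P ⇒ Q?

P ⇒ Q = min(1, 1 − 0.65 + 0.31) = min(1, 0.66) = 0.66
For comparison, the Gödel implication (1 if x ≤ y else y) would give 0.31.

0.66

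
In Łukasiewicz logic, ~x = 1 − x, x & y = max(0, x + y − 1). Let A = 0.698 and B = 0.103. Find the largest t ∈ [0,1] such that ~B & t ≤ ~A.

~B = 1 − 0.103 = 0.897
So the left factor is ~B = 0.897.
~A = 1 − 0.698 = 0.302
So the right-hand bound is ~A = 0.302.
The residuum of the Łukasiewicz t-norm gives the supremum: min(1, 1 − 0.897 + 0.302).
1 − 0.897 + 0.302 = 0.405, so t = min(1, 0.405) = 0.405.
Check: 0.897 & 0.405 = max(0, 0.302) = 0.302 ≤ 0.302.

0.405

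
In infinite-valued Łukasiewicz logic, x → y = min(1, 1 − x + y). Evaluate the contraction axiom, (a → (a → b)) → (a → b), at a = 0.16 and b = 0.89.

a → b = min(1, 1 − 0.16 + 0.89) = min(1, 1.73) = 1.00
a → (a → b) = min(1, 1 − 0.16 + 1.00) = min(1, 1.84) = 1.00
(a → (a → b)) → (a → b) = min(1, 1 − 1.00 + 1.00) = min(1, 1.00) = 1.00

1.00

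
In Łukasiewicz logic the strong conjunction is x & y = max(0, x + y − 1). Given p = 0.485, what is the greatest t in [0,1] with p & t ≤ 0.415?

The residuum of the Łukasiewicz t-norm gives the supremum: min(1, 1 − 0.485 + 0.415).
1 − 0.485 + 0.415 = 0.930, so t = min(1, 0.930) = 0.930.
Check: 0.485 & 0.930 = max(0, 0.415) = 0.415 ≤ 0.415.

0.930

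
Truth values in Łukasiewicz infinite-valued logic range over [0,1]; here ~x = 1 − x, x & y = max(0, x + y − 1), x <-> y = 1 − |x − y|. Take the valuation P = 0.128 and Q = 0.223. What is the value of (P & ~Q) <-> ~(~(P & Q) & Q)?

~Q = 1 − 0.223 = 0.777
P & ~Q = max(0, 0.128 + 0.777 − 1) = max(0, -0.095) = 0.000
P & Q = max(0, 0.128 + 0.223 − 1) = max(0, -0.649) = 0.000
~(P & Q) = 1 − 0.000 = 1.000
~(P & Q) & Q = max(0, 1.000 + 0.223 − 1) = max(0, 0.223) = 0.223
~(~(P & Q) & Q) = 1 − 0.223 = 0.777
(P & ~Q) <-> ~(~(P & Q) & Q) = 1 − |0.000 − 0.777| = 1 − 0.777 = 0.223

0.223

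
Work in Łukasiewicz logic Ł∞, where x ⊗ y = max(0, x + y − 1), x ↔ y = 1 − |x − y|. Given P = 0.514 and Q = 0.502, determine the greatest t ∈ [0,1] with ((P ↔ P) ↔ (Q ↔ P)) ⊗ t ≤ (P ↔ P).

1.000

P ↔ P = 1 − |0.514 − 0.514| = 1 − 0.000 = 1.000
Q ↔ P = 1 − |0.502 − 0.514| = 1 − 0.012 = 0.988
(P ↔ P) ↔ (Q ↔ P) = 1 − |1.000 − 0.988| = 1 − 0.012 = 0.988
So the left factor is (P ↔ P) ↔ (Q ↔ P) = 0.988.
So the right-hand bound is P ↔ P = 1.000.
The residuum of the Łukasiewicz t-norm gives the supremum: min(1, 1 − 0.988 + 1.000).
1 − 0.988 + 1.000 = 1.012, so t = min(1, 1.012) = 1.000.
Check: 0.988 ⊗ 1.000 = max(0, 0.988) = 0.988 ≤ 1.000.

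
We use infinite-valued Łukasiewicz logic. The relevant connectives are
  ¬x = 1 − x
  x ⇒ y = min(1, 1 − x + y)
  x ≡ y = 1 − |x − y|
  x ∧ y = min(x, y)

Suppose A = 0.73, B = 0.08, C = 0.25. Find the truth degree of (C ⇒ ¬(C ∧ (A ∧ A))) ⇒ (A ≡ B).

0.35

A ∧ A = min(0.73, 0.73) = 0.73
C ∧ (A ∧ A) = min(0.25, 0.73) = 0.25
¬(C ∧ (A ∧ A)) = 1 − 0.25 = 0.75
C ⇒ ¬(C ∧ (A ∧ A)) = min(1, 1 − 0.25 + 0.75) = min(1, 1.50) = 1.00
A ≡ B = 1 − |0.73 − 0.08| = 1 − 0.65 = 0.35
(C ⇒ ¬(C ∧ (A ∧ A))) ⇒ (A ≡ B) = min(1, 1 − 1.00 + 0.35) = min(1, 0.35) = 0.35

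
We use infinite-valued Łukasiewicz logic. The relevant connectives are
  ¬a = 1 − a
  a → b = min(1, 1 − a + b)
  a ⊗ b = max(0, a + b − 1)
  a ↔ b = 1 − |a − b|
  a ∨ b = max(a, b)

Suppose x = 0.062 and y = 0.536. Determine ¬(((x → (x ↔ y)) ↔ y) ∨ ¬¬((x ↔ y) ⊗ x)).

0.464

x ↔ y = 1 − |0.062 − 0.536| = 1 − 0.474 = 0.526
x → (x ↔ y) = min(1, 1 − 0.062 + 0.526) = min(1, 1.464) = 1.000
(x → (x ↔ y)) ↔ y = 1 − |1.000 − 0.536| = 1 − 0.464 = 0.536
(x ↔ y) ⊗ x = max(0, 0.526 + 0.062 − 1) = max(0, -0.412) = 0.000
¬((x ↔ y) ⊗ x) = 1 − 0.000 = 1.000
¬¬((x ↔ y) ⊗ x) = 1 − 1.000 = 0.000
((x → (x ↔ y)) ↔ y) ∨ ¬¬((x ↔ y) ⊗ x) = max(0.536, 0.000) = 0.536
¬(((x → (x ↔ y)) ↔ y) ∨ ¬¬((x ↔ y) ⊗ x)) = 1 − 0.536 = 0.464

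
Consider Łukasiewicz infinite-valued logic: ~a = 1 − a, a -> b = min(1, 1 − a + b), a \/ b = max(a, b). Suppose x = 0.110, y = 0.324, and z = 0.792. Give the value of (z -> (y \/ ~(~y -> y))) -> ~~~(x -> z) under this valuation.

~y = 1 − 0.324 = 0.676
~y -> y = min(1, 1 − 0.676 + 0.324) = min(1, 0.648) = 0.648
~(~y -> y) = 1 − 0.648 = 0.352
y \/ ~(~y -> y) = max(0.324, 0.352) = 0.352
z -> (y \/ ~(~y -> y)) = min(1, 1 − 0.792 + 0.352) = min(1, 0.560) = 0.560
x -> z = min(1, 1 − 0.110 + 0.792) = min(1, 1.682) = 1.000
~(x -> z) = 1 − 1.000 = 0.000
~~(x -> z) = 1 − 0.000 = 1.000
~~~(x -> z) = 1 − 1.000 = 0.000
(z -> (y \/ ~(~y -> y))) -> ~~~(x -> z) = min(1, 1 − 0.560 + 0.000) = min(1, 0.440) = 0.440

0.440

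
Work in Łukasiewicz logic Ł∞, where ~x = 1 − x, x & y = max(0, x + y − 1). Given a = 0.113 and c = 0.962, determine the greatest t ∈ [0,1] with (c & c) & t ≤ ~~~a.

0.963

c & c = max(0, 0.962 + 0.962 − 1) = max(0, 0.924) = 0.924
So the left factor is c & c = 0.924.
~a = 1 − 0.113 = 0.887
~~a = 1 − 0.887 = 0.113
~~~a = 1 − 0.113 = 0.887
So the right-hand bound is ~~~a = 0.887.
The residuum of the Łukasiewicz t-norm gives the supremum: min(1, 1 − 0.924 + 0.887).
1 − 0.924 + 0.887 = 0.963, so t = min(1, 0.963) = 0.963.
Check: 0.924 & 0.963 = max(0, 0.887) = 0.887 ≤ 0.887.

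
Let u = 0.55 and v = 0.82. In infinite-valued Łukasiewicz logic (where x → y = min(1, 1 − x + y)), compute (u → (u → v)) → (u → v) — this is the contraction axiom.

1.00

u → v = min(1, 1 − 0.55 + 0.82) = min(1, 1.27) = 1.00
u → (u → v) = min(1, 1 − 0.55 + 1.00) = min(1, 1.45) = 1.00
(u → (u → v)) → (u → v) = min(1, 1 − 1.00 + 1.00) = min(1, 1.00) = 1.00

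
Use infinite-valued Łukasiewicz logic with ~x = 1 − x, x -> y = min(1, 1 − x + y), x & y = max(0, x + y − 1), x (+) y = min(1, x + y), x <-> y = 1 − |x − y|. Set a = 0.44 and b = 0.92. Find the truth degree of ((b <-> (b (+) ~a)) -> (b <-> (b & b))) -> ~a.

0.56

~a = 1 − 0.44 = 0.56
b (+) ~a = min(1, 0.92 + 0.56) = min(1, 1.48) = 1.00
b <-> (b (+) ~a) = 1 − |0.92 − 1.00| = 1 − 0.08 = 0.92
b & b = max(0, 0.92 + 0.92 − 1) = max(0, 0.84) = 0.84
b <-> (b & b) = 1 − |0.92 − 0.84| = 1 − 0.08 = 0.92
(b <-> (b (+) ~a)) -> (b <-> (b & b)) = min(1, 1 − 0.92 + 0.92) = min(1, 1.00) = 1.00
((b <-> (b (+) ~a)) -> (b <-> (b & b))) -> ~a = min(1, 1 − 1.00 + 0.56) = min(1, 0.56) = 0.56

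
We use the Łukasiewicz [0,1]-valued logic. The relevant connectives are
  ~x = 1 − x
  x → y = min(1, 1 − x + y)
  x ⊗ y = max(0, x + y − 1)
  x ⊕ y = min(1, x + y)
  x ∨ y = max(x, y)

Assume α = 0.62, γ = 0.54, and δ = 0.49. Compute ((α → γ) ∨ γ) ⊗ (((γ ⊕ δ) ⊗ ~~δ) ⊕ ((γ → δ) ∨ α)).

α → γ = min(1, 1 − 0.62 + 0.54) = min(1, 0.92) = 0.92
(α → γ) ∨ γ = max(0.92, 0.54) = 0.92
γ ⊕ δ = min(1, 0.54 + 0.49) = min(1, 1.03) = 1.00
~δ = 1 − 0.49 = 0.51
~~δ = 1 − 0.51 = 0.49
(γ ⊕ δ) ⊗ ~~δ = max(0, 1.00 + 0.49 − 1) = max(0, 0.49) = 0.49
γ → δ = min(1, 1 − 0.54 + 0.49) = min(1, 0.95) = 0.95
(γ → δ) ∨ α = max(0.95, 0.62) = 0.95
((γ ⊕ δ) ⊗ ~~δ) ⊕ ((γ → δ) ∨ α) = min(1, 0.49 + 0.95) = min(1, 1.44) = 1.00
((α → γ) ∨ γ) ⊗ (((γ ⊕ δ) ⊗ ~~δ) ⊕ ((γ → δ) ∨ α)) = max(0, 0.92 + 1.00 − 1) = max(0, 0.92) = 0.92

0.92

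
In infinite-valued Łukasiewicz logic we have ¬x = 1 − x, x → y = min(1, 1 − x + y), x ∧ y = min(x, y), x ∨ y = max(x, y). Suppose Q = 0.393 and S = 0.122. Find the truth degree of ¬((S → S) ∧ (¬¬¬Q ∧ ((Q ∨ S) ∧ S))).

0.878

S → S = min(1, 1 − 0.122 + 0.122) = min(1, 1.000) = 1.000
¬Q = 1 − 0.393 = 0.607
¬¬Q = 1 − 0.607 = 0.393
¬¬¬Q = 1 − 0.393 = 0.607
Q ∨ S = max(0.393, 0.122) = 0.393
(Q ∨ S) ∧ S = min(0.393, 0.122) = 0.122
¬¬¬Q ∧ ((Q ∨ S) ∧ S) = min(0.607, 0.122) = 0.122
(S → S) ∧ (¬¬¬Q ∧ ((Q ∨ S) ∧ S)) = min(1.000, 0.122) = 0.122
¬((S → S) ∧ (¬¬¬Q ∧ ((Q ∨ S) ∧ S))) = 1 − 0.122 = 0.878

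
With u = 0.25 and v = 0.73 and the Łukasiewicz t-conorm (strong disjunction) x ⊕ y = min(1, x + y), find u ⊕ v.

0.98

u ⊕ v = min(1, 0.25 + 0.73) = min(1, 0.98) = 0.98
For comparison, the Gödel t-conorm max(x, y) would give 0.73.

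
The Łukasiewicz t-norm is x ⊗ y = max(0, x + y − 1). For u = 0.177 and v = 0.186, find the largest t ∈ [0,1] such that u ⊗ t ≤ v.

1.000

The residuum of the Łukasiewicz t-norm gives the supremum: min(1, 1 − 0.177 + 0.186).
1 − 0.177 + 0.186 = 1.009, so t = min(1, 1.009) = 1.000.
Check: 0.177 ⊗ 1.000 = max(0, 0.177) = 0.177 ≤ 0.186.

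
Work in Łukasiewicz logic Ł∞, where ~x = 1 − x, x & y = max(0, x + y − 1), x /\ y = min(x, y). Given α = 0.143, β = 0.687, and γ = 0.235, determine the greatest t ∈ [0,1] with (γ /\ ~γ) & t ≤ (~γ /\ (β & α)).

0.765

~γ = 1 − 0.235 = 0.765
γ /\ ~γ = min(0.235, 0.765) = 0.235
So the left factor is γ /\ ~γ = 0.235.
β & α = max(0, 0.687 + 0.143 − 1) = max(0, -0.170) = 0.000
~γ /\ (β & α) = min(0.765, 0.000) = 0.000
So the right-hand bound is ~γ /\ (β & α) = 0.000.
The residuum of the Łukasiewicz t-norm gives the supremum: min(1, 1 − 0.235 + 0.000).
1 − 0.235 + 0.000 = 0.765, so t = min(1, 0.765) = 0.765.
Check: 0.235 & 0.765 = max(0, 0.000) = 0.000 ≤ 0.000.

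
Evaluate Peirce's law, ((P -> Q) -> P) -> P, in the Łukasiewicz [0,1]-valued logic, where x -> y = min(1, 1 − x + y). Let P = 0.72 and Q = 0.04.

0.72

P -> Q = min(1, 1 − 0.72 + 0.04) = min(1, 0.32) = 0.32
(P -> Q) -> P = min(1, 1 − 0.32 + 0.72) = min(1, 1.40) = 1.00
((P -> Q) -> P) -> P = min(1, 1 − 1.00 + 0.72) = min(1, 0.72) = 0.72
(The value 0.72 < 1 shows this instance is not satisfied; not a Ł∞-tautology in general.)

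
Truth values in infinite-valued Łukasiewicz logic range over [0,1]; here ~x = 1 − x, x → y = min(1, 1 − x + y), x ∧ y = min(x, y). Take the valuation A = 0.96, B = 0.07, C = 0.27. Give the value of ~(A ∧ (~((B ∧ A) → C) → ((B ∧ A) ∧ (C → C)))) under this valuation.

B ∧ A = min(0.07, 0.96) = 0.07
(B ∧ A) → C = min(1, 1 − 0.07 + 0.27) = min(1, 1.20) = 1.00
~((B ∧ A) → C) = 1 − 1.00 = 0.00
C → C = min(1, 1 − 0.27 + 0.27) = min(1, 1.00) = 1.00
(B ∧ A) ∧ (C → C) = min(0.07, 1.00) = 0.07
~((B ∧ A) → C) → ((B ∧ A) ∧ (C → C)) = min(1, 1 − 0.00 + 0.07) = min(1, 1.07) = 1.00
A ∧ (~((B ∧ A) → C) → ((B ∧ A) ∧ (C → C))) = min(0.96, 1.00) = 0.96
~(A ∧ (~((B ∧ A) → C) → ((B ∧ A) ∧ (C → C)))) = 1 − 0.96 = 0.04

0.04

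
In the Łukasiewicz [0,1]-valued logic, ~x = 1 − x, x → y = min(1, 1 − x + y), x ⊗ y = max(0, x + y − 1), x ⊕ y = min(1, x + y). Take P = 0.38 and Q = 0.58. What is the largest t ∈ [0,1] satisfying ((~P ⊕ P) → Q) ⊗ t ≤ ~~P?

~P = 1 − 0.38 = 0.62
~P ⊕ P = min(1, 0.62 + 0.38) = min(1, 1.00) = 1.00
(~P ⊕ P) → Q = min(1, 1 − 1.00 + 0.58) = min(1, 0.58) = 0.58
So the left factor is (~P ⊕ P) → Q = 0.58.
~~P = 1 − 0.62 = 0.38
So the right-hand bound is ~~P = 0.38.
The residuum of the Łukasiewicz t-norm gives the supremum: min(1, 1 − 0.58 + 0.38).
1 − 0.58 + 0.38 = 0.80, so t = min(1, 0.80) = 0.80.
Check: 0.58 ⊗ 0.80 = max(0, 0.38) = 0.38 ≤ 0.38.

0.80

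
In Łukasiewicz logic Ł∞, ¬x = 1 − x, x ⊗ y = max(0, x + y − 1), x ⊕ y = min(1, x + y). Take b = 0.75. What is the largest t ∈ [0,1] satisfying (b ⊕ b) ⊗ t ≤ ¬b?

b ⊕ b = min(1, 0.75 + 0.75) = min(1, 1.50) = 1.00
So the left factor is b ⊕ b = 1.00.
¬b = 1 − 0.75 = 0.25
So the right-hand bound is ¬b = 0.25.
The residuum of the Łukasiewicz t-norm gives the supremum: min(1, 1 − 1.00 + 0.25).
1 − 1.00 + 0.25 = 0.25, so t = min(1, 0.25) = 0.25.
Check: 1.00 ⊗ 0.25 = max(0, 0.25) = 0.25 ≤ 0.25.

0.25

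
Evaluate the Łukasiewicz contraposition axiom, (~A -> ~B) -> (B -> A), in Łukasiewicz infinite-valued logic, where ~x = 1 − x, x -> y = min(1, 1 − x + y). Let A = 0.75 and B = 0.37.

~A = 1 − 0.75 = 0.25
~B = 1 − 0.37 = 0.63
~A -> ~B = min(1, 1 − 0.25 + 0.63) = min(1, 1.38) = 1.00
B -> A = min(1, 1 − 0.37 + 0.75) = min(1, 1.38) = 1.00
(~A -> ~B) -> (B -> A) = min(1, 1 − 1.00 + 1.00) = min(1, 1.00) = 1.00
(As expected: an axiom of Ł∞, always 1.)

1.00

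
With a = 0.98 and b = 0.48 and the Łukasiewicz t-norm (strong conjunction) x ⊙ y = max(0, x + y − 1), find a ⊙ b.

a ⊙ b = max(0, 0.98 + 0.48 − 1) = max(0, 0.46) = 0.46
For comparison, the Gödel (minimum) t-norm min(x, y) would give 0.48.

0.46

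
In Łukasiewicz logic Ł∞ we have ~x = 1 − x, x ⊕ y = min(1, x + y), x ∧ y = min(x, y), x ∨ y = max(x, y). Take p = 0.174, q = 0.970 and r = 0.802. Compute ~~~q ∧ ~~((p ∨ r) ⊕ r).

0.030

~q = 1 − 0.970 = 0.030
~~q = 1 − 0.030 = 0.970
~~~q = 1 − 0.970 = 0.030
p ∨ r = max(0.174, 0.802) = 0.802
(p ∨ r) ⊕ r = min(1, 0.802 + 0.802) = min(1, 1.604) = 1.000
~((p ∨ r) ⊕ r) = 1 − 1.000 = 0.000
~~((p ∨ r) ⊕ r) = 1 − 0.000 = 1.000
~~~q ∧ ~~((p ∨ r) ⊕ r) = min(0.030, 1.000) = 0.030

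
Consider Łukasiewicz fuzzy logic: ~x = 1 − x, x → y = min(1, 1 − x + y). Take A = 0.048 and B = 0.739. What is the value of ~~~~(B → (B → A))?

0.570

B → A = min(1, 1 − 0.739 + 0.048) = min(1, 0.309) = 0.309
B → (B → A) = min(1, 1 − 0.739 + 0.309) = min(1, 0.570) = 0.570
~(B → (B → A)) = 1 − 0.570 = 0.430
~~(B → (B → A)) = 1 − 0.430 = 0.570
~~~(B → (B → A)) = 1 − 0.570 = 0.430
~~~~(B → (B → A)) = 1 − 0.430 = 0.570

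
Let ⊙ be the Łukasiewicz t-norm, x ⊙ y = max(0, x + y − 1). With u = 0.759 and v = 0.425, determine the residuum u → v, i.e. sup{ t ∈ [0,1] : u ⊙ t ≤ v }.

0.666

The residuum of the Łukasiewicz t-norm gives the supremum: min(1, 1 − 0.759 + 0.425).
1 − 0.759 + 0.425 = 0.666, so t = min(1, 0.666) = 0.666.
Check: 0.759 ⊙ 0.666 = max(0, 0.425) = 0.425 ≤ 0.425.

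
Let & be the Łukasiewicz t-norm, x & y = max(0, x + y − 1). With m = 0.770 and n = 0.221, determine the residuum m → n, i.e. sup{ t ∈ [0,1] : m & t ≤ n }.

0.451

The residuum of the Łukasiewicz t-norm gives the supremum: min(1, 1 − 0.770 + 0.221).
1 − 0.770 + 0.221 = 0.451, so t = min(1, 0.451) = 0.451.
Check: 0.770 & 0.451 = max(0, 0.221) = 0.221 ≤ 0.221.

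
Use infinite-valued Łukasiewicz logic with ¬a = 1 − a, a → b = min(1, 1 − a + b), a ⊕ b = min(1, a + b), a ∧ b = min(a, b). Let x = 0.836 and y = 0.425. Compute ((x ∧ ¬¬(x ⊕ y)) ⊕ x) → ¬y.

0.575

x ⊕ y = min(1, 0.836 + 0.425) = min(1, 1.261) = 1.000
¬(x ⊕ y) = 1 − 1.000 = 0.000
¬¬(x ⊕ y) = 1 − 0.000 = 1.000
x ∧ ¬¬(x ⊕ y) = min(0.836, 1.000) = 0.836
(x ∧ ¬¬(x ⊕ y)) ⊕ x = min(1, 0.836 + 0.836) = min(1, 1.672) = 1.000
¬y = 1 − 0.425 = 0.575
((x ∧ ¬¬(x ⊕ y)) ⊕ x) → ¬y = min(1, 1 − 1.000 + 0.575) = min(1, 0.575) = 0.575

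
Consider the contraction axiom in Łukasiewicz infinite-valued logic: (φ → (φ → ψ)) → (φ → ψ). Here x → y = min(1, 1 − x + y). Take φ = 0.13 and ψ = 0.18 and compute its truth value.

1.00

φ → ψ = min(1, 1 − 0.13 + 0.18) = min(1, 1.05) = 1.00
φ → (φ → ψ) = min(1, 1 − 0.13 + 1.00) = min(1, 1.87) = 1.00
(φ → (φ → ψ)) → (φ → ψ) = min(1, 1 − 1.00 + 1.00) = min(1, 1.00) = 1.00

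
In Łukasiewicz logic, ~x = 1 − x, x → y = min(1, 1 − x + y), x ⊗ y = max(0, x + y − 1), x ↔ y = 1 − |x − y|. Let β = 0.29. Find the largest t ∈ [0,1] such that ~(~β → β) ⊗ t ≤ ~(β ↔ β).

0.58

~β = 1 − 0.29 = 0.71
~β → β = min(1, 1 − 0.71 + 0.29) = min(1, 0.58) = 0.58
~(~β → β) = 1 − 0.58 = 0.42
So the left factor is ~(~β → β) = 0.42.
β ↔ β = 1 − |0.29 − 0.29| = 1 − 0.00 = 1.00
~(β ↔ β) = 1 − 1.00 = 0.00
So the right-hand bound is ~(β ↔ β) = 0.00.
The residuum of the Łukasiewicz t-norm gives the supremum: min(1, 1 − 0.42 + 0.00).
1 − 0.42 + 0.00 = 0.58, so t = min(1, 0.58) = 0.58.
Check: 0.42 ⊗ 0.58 = max(0, 0.00) = 0.00 ≤ 0.00.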